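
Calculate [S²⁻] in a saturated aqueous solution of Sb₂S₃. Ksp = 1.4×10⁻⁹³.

3.2×10⁻¹⁹ M

Sb₂S₃(s) ⇌ 2 Sb³⁺(aq) + 3 S²⁻(aq)
If s mol/L of Sb₂S₃ dissolves, [Sb³⁺] = 2s and [S²⁻] = 3s.
Ksp = [Sb³⁺]^2[S²⁻]^3 = (2s)^2 · (3s)^3 = 108s^5 = 1.4×10⁻⁹³
s = 1.1×10⁻¹⁹ mol L⁻¹
[S²⁻] = 3s = 3.2×10⁻¹⁹ mol L⁻¹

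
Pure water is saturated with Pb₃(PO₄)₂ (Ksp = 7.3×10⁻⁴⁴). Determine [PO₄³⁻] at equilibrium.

Pb₃(PO₄)₂(s) ⇌ 3 Pb²⁺(aq) + 2 PO₄³⁻(aq)
If s mol/L of Pb₃(PO₄)₂ dissolves, [Pb²⁺] = 3s and [PO₄³⁻] = 2s.
Ksp = [Pb²⁺]^3[PO₄³⁻]^2 = (3s)^3 · (2s)^2 = 108s^5 = 7.3×10⁻⁴⁴
s = 9.2×10⁻¹⁰ M
[PO₄³⁻] = 2s = 1.8×10⁻⁹ M

1.8×10⁻⁹ M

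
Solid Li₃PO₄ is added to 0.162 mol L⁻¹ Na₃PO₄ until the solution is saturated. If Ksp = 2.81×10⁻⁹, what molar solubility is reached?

Li₃PO₄(s) ⇌ 3 Li⁺(aq) + PO₄³⁻(aq)
The solution already contains PO₄³⁻ at 0.162 mol L⁻¹. Let s be the molar solubility of Li₃PO₄.
[PO₄³⁻] ≈ 0.162 mol L⁻¹ (common ion dominates); [Li⁺] = 3s.
Ksp = [Li⁺]^3[PO₄³⁻] = (3s)^3(0.162)
(3s)^3 = 2.81×10⁻⁹ / (0.162) = 1.73×10⁻⁸
s = 8.63×10⁻⁴ mol L⁻¹

8.63×10⁻⁴ M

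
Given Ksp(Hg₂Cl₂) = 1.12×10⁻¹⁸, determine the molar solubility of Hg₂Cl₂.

6.54×10⁻⁷ M

Hg₂Cl₂(s) ⇌ Hg₂²⁺(aq) + 2 Cl⁻(aq)
With molar solubility s: [Hg₂²⁺] = s, [Cl⁻] = 2s.
Ksp = [Hg₂²⁺][Cl⁻]^2 = s · (2s)^2 = 4s^3
4s^3 = 1.12×10⁻¹⁸  ⇒  s^3 = 2.80×10⁻¹⁹
s = 6.54×10⁻⁷ mol L⁻¹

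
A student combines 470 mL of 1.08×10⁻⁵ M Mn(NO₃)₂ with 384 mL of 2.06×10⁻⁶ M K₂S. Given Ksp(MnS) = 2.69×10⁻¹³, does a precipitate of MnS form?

Yes

Total volume after mixing = 470 + 384 = 854 mL.
[Mn²⁺] = (1.08×10⁻⁵)(470)/854 = 5.94×10⁻⁶ M
[S²⁻] = (2.06×10⁻⁶)(384)/854 = 9.26×10⁻⁷ M
Q = [Mn²⁺][S²⁻] = 5.51×10⁻¹²
Since Q (5.51×10⁻¹²) exceeds Ksp (2.69×10⁻¹³), MnS will precipitate.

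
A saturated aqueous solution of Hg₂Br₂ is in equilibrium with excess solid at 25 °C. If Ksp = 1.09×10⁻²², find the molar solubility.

3.01×10⁻⁸ M

Hg₂Br₂(s) ⇌ Hg₂²⁺(aq) + 2 Br⁻(aq)
Let s be the molar solubility. Then [Hg₂²⁺] = s and [Br⁻] = 2s.
Ksp = [Hg₂²⁺][Br⁻]^2 = s · (2s)^2 = 4s^3
4s^3 = 1.09×10⁻²²  ⇒  s^3 = 2.73×10⁻²³
s = 3.01×10⁻⁸ mol/L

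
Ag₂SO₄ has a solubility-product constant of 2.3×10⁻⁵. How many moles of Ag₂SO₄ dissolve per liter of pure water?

Ag₂SO₄(s) ⇌ 2 Ag⁺(aq) + SO₄²⁻(aq)
Call the molar solubility s, so that [Ag⁺] = 2s and [SO₄²⁻] = s.
Ksp = [Ag⁺]^2[SO₄²⁻] = (2s)^2 · s = 4s^3
4s^3 = 2.3×10⁻⁵  ⇒  s^3 = 5.8×10⁻⁶
Taking the 3rd root, s = 1.8×10⁻² mol/L.

1.8×10⁻² M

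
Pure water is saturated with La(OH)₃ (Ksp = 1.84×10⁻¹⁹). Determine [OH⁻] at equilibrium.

2.73×10⁻⁵ M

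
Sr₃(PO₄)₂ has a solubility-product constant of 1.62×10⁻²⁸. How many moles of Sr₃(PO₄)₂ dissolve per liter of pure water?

1.08×10⁻⁶ M

Sr₃(PO₄)₂(s) ⇌ 3 Sr²⁺(aq) + 2 PO₄³⁻(aq)
Call the molar solubility s, so that [Sr²⁺] = 3s and [PO₄³⁻] = 2s.
Ksp = [Sr²⁺]^3[PO₄³⁻]^2 = (3s)^3 · (2s)^2 = 108s^5
108s^5 = 1.62×10⁻²⁸  ⇒  s^5 = 1.50×10⁻³⁰
s = 1.08×10⁻⁶ M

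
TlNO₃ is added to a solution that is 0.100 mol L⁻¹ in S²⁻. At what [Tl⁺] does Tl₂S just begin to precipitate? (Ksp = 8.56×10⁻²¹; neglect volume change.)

Precipitation of each salt begins when its ion product equals Ksp.
Tl₂S(s) ⇌ 2 Tl⁺(aq) + S²⁻(aq)
Ksp = [Tl⁺]^2[S²⁻] = [Tl⁺]^2(0.100)
[Tl⁺]^2 = 8.56×10⁻²¹ / (0.100) = 8.56×10⁻²⁰
[Tl⁺] = 2.93×10⁻¹⁰ mol L⁻¹

2.93×10⁻¹⁰ M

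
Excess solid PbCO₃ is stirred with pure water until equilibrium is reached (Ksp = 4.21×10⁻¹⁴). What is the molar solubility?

2.05×10⁻⁷ M

PbCO₃(s) ⇌ Pb²⁺(aq) + CO₃²⁻(aq)
Call the molar solubility s, so that [Pb²⁺] = s and [CO₃²⁻] = s.
Ksp = [Pb²⁺][CO₃²⁻] = s · s = s^2
s^2 = 4.21×10⁻¹⁴
s = (4.21×10⁻¹⁴)^(1/2) = 2.05×10⁻⁷ mol/L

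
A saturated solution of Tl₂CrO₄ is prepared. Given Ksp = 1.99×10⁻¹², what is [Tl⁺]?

1.58×10⁻⁴ M

Tl₂CrO₄(s) ⇌ 2 Tl⁺(aq) + CrO₄²⁻(aq)
Let s be the molar solubility. Then [Tl⁺] = 2s and [CrO₄²⁻] = s.
Ksp = [Tl⁺]^2[CrO₄²⁻] = (2s)^2 · s = 4s^3 = 1.99×10⁻¹²
s = 7.92×10⁻⁵ mol/L
[Tl⁺] = 2s = 1.58×10⁻⁴ mol/L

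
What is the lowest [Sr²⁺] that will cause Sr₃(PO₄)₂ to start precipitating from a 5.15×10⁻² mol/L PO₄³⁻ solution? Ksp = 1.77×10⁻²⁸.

4.06×10⁻⁹ M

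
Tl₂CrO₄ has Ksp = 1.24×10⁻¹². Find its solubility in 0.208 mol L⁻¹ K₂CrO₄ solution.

Tl₂CrO₄(s) ⇌ 2 Tl⁺(aq) + CrO₄²⁻(aq)
CrO₄²⁻ is already present at 0.208 mol L⁻¹. If s mol/L of Tl₂CrO₄ dissolves, [Tl⁺] = 2s while [CrO₄²⁻] ≈ 0.208 mol L⁻¹.
Ksp = [Tl⁺]^2[CrO₄²⁻] = (2s)^2(0.208)
(2s)^2 = 1.24×10⁻¹² / (0.208) = 5.96×10⁻¹²
s = 1.22×10⁻⁶ mol L⁻¹

1.22×10⁻⁶ M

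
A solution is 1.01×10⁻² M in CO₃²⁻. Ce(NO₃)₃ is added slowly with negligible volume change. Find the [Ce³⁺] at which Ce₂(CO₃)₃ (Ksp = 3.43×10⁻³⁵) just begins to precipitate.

5.77×10⁻¹⁵ M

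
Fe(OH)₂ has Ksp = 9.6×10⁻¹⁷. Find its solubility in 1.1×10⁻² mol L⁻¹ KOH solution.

Fe(OH)₂(s) ⇌ Fe²⁺(aq) + 2 OH⁻(aq)
OH⁻ is already present at 1.1×10⁻² mol L⁻¹. If s mol/L of Fe(OH)₂ dissolves, [Fe²⁺] = s while [OH⁻] ≈ 1.1×10⁻² mol L⁻¹.
Ksp = [Fe²⁺][OH⁻]^2 = s(1.1×10⁻²)^2
s = 9.6×10⁻¹⁷ / (1.1×10⁻²)^2 = 7.9×10⁻¹³
s = 7.9×10⁻¹³ mol L⁻¹

7.9×10⁻¹³ M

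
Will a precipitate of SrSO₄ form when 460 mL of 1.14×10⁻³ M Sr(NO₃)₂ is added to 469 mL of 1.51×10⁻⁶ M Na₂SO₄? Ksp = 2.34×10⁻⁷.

No

Total volume after mixing = 460 + 469 = 929 mL.
[Sr²⁺] = (1.14×10⁻³)(460)/929 = 5.64×10⁻⁴ M
[SO₄²⁻] = (1.51×10⁻⁶)(469)/929 = 7.62×10⁻⁷ M
Q = [Sr²⁺][SO₄²⁻] = 4.30×10⁻¹⁰
Q = 4.30×10⁻¹⁰ < Ksp = 2.34×10⁻⁷, so the solution is unsaturated and no precipitate forms.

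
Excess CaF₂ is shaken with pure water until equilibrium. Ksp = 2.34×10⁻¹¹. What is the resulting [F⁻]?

CaF₂(s) ⇌ Ca²⁺(aq) + 2 F⁻(aq)
For each mole of CaF₂ that dissolves per liter, [Ca²⁺] = s and [F⁻] = 2s; let s denote this solubility.
Ksp = [Ca²⁺][F⁻]^2 = s · (2s)^2 = 4s^3 = 2.34×10⁻¹¹
s = 1.80×10⁻⁴ mol/L
[F⁻] = 2s = 3.60×10⁻⁴ mol/L

3.60×10⁻⁴ M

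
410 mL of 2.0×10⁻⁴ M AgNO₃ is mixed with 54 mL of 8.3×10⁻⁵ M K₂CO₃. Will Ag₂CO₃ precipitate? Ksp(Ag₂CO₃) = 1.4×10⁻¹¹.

No

Total volume after mixing = 410 + 54 = 464 mL.
[Ag⁺] = (2.0×10⁻⁴)(410)/464 = 1.8×10⁻⁴ M
[CO₃²⁻] = (8.3×10⁻⁵)(54)/464 = 9.7×10⁻⁶ M
Q = [Ag⁺]^2[CO₃²⁻] = 3.0×10⁻¹³
Since Q (3.0×10⁻¹³) is less than Ksp (1.4×10⁻¹¹), no Ag₂CO₃ precipitates.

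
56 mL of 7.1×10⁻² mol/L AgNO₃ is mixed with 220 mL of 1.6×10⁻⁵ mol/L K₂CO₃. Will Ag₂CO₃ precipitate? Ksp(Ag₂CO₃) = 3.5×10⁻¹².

The combined volume is 276 mL.
[Ag⁺] = (7.1×10⁻²)(56)/276 = 1.4×10⁻² mol/L
[CO₃²⁻] = (1.6×10⁻⁵)(220)/276 = 1.3×10⁻⁵ mol/L
Q = [Ag⁺]^2[CO₃²⁻] = 2.6×10⁻⁹
Since Q (2.6×10⁻⁹) exceeds Ksp (3.5×10⁻¹²), Ag₂CO₃ will precipitate.

Yes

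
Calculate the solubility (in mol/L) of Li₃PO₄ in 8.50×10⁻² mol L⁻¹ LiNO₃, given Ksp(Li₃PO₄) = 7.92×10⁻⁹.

1.29×10⁻⁵ M

Li₃PO₄(s) ⇌ 3 Li⁺(aq) + PO₄³⁻(aq)
The solution already contains Li⁺ at 8.50×10⁻² mol L⁻¹. Let s be the molar solubility of Li₃PO₄.
[Li⁺] ≈ 8.50×10⁻² mol L⁻¹ (common ion dominates); [PO₄³⁻] = s.
Ksp = [Li⁺]^3[PO₄³⁻] = (8.50×10⁻²)^3s
s = 7.92×10⁻⁹ / (8.50×10⁻²)^3 = 1.29×10⁻⁵
s = 1.29×10⁻⁵ mol L⁻¹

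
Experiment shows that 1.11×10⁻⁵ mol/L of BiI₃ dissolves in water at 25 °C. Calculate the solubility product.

BiI₃(s) ⇌ Bi³⁺(aq) + 3 I⁻(aq)
With molar solubility s: [Bi³⁺] = s, [I⁻] = 3s.
Ksp = [Bi³⁺][I⁻]^3 = s · (3s)^3 = 27s^4
Ksp = 27 × (1.11×10⁻⁵)^4 = 4.10×10⁻¹⁹

Ksp = 4.10×10⁻¹⁹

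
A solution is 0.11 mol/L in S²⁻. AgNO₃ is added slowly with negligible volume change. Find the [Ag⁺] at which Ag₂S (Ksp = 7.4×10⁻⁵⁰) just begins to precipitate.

8.2×10⁻²⁵ M

Precipitation of each salt begins when its ion product equals Ksp.
Ag₂S(s) ⇌ 2 Ag⁺(aq) + S²⁻(aq)
Ksp = [Ag⁺]^2[S²⁻] = [Ag⁺]^2(0.11)
[Ag⁺]^2 = 7.4×10⁻⁵⁰ / (0.11) = 6.7×10⁻⁴⁹
[Ag⁺] = 8.2×10⁻²⁵ mol/L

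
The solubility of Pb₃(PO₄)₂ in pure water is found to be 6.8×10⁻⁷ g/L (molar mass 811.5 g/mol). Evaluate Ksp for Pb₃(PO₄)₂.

Convert to molarity: s = 6.8×10⁻⁷ / 811.5 = 8.380×10⁻¹⁰ mol/L
Pb₃(PO₄)₂(s) ⇌ 3 Pb²⁺(aq) + 2 PO₄³⁻(aq)
Let s be the molar solubility. Then [Pb²⁺] = 3s and [PO₄³⁻] = 2s.
Ksp = [Pb²⁺]^3[PO₄³⁻]^2 = (3s)^3 · (2s)^2 = 108s^5
Ksp = 108 × (8.380×10⁻¹⁰)^5 = 4.5×10⁻⁴⁴

Ksp = 4.5×10⁻⁴⁴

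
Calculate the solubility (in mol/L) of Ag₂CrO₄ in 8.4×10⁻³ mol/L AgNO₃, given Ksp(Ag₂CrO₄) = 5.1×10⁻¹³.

Ag₂CrO₄(s) ⇌ 2 Ag⁺(aq) + CrO₄²⁻(aq)
With Ag⁺ already at 8.4×10⁻³ mol/L and s small, take [Ag⁺] ≈ 8.4×10⁻³ mol/L and [CrO₄²⁻] = s.
Ksp = [Ag⁺]^2[CrO₄²⁻] = (8.4×10⁻³)^2s
s = 5.1×10⁻¹³ / (8.4×10⁻³)^2 = 7.2×10⁻⁹
s = 7.2×10⁻⁹ mol/L

7.2×10⁻⁹ M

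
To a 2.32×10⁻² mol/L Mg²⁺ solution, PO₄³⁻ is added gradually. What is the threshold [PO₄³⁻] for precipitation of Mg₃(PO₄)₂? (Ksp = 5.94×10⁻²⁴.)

Precipitation of each salt begins when its ion product equals Ksp.
Mg₃(PO₄)₂(s) ⇌ 3 Mg²⁺(aq) + 2 PO₄³⁻(aq)
Ksp = [Mg²⁺]^3[PO₄³⁻]^2 = [PO₄³⁻]^2(2.32×10⁻²)^3
[PO₄³⁻]^2 = 5.94×10⁻²⁴ / (2.32×10⁻²)^3 = 4.76×10⁻¹⁹
[PO₄³⁻] = 6.90×10⁻¹⁰ mol/L

6.90×10⁻¹⁰ M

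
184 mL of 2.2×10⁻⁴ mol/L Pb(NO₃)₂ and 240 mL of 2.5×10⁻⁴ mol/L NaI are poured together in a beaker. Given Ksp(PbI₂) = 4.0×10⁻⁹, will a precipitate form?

No

Total volume after mixing = 184 + 240 = 424 mL.
[Pb²⁺] = (2.2×10⁻⁴)(184)/424 = 9.5×10⁻⁵ mol/L
[I⁻] = (2.5×10⁻⁴)(240)/424 = 1.4×10⁻⁴ mol/L
Q = [Pb²⁺][I⁻]^2 = 1.9×10⁻¹²
Since Q (1.9×10⁻¹²) is less than Ksp (4.0×10⁻⁹), no PbI₂ precipitates.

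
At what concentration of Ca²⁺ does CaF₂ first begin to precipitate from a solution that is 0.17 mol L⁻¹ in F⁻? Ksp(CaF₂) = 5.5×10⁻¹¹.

Precipitation of each salt begins when its ion product equals Ksp.
CaF₂(s) ⇌ Ca²⁺(aq) + 2 F⁻(aq)
Ksp = [Ca²⁺][F⁻]^2 = [Ca²⁺](0.17)^2
[Ca²⁺] = 5.5×10⁻¹¹ / (0.17)^2 = 1.9×10⁻⁹
[Ca²⁺] = 1.9×10⁻⁹ mol L⁻¹

1.9×10⁻⁹ M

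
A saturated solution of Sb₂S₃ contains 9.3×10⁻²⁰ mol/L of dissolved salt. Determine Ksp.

Ksp = 7.5×10⁻⁹⁴

Sb₂S₃(s) ⇌ 2 Sb³⁺(aq) + 3 S²⁻(aq)
For each mole of Sb₂S₃ that dissolves per liter, [Sb³⁺] = 2s and [S²⁻] = 3s; let s denote this solubility.
Ksp = [Sb³⁺]^2[S²⁻]^3 = (2s)^2 · (3s)^3 = 108s^5
Ksp = 108 × (9.3×10⁻²⁰)^5 = 7.5×10⁻⁹⁴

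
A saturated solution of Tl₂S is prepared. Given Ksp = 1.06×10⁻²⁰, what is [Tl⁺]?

2.77×10⁻⁷ M

Tl₂S(s) ⇌ 2 Tl⁺(aq) + S²⁻(aq)
Call the molar solubility s, so that [Tl⁺] = 2s and [S²⁻] = s.
Ksp = [Tl⁺]^2[S²⁻] = (2s)^2 · s = 4s^3 = 1.06×10⁻²⁰
s = 1.38×10⁻⁷ mol/L
[Tl⁺] = 2s = 2.77×10⁻⁷ mol/L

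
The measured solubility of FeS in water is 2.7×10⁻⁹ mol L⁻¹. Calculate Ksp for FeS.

FeS(s) ⇌ Fe²⁺(aq) + S²⁻(aq)
For each mole of FeS that dissolves per liter, [Fe²⁺] = s and [S²⁻] = s; let s denote this solubility.
Ksp = [Fe²⁺][S²⁻] = s · s = s^2
Ksp = (2.7×10⁻⁹)^2 = 7.3×10⁻¹⁸

Ksp = 7.3×10⁻¹⁸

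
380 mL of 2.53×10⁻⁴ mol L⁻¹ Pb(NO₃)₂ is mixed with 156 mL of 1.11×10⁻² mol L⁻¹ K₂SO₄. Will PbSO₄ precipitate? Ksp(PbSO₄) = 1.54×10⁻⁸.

The combined volume is 536 mL.
[Pb²⁺] = (2.53×10⁻⁴)(380)/536 = 1.79×10⁻⁴ mol L⁻¹
[SO₄²⁻] = (1.11×10⁻²)(156)/536 = 3.23×10⁻³ mol L⁻¹
Q = [Pb²⁺][SO₄²⁻] = 5.79×10⁻⁷
Since Q (5.79×10⁻⁷) exceeds Ksp (1.54×10⁻⁸), PbSO₄ will precipitate.

Yes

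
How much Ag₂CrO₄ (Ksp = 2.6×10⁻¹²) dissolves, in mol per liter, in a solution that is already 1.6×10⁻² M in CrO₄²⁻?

Ag₂CrO₄(s) ⇌ 2 Ag⁺(aq) + CrO₄²⁻(aq)
The solution already contains CrO₄²⁻ at 1.6×10⁻² M. Let s be the molar solubility of Ag₂CrO₄.
[CrO₄²⁻] ≈ 1.6×10⁻² M (common ion dominates); [Ag⁺] = 2s.
Ksp = [Ag⁺]^2[CrO₄²⁻] = (2s)^2(1.6×10⁻²)
(2s)^2 = 2.6×10⁻¹² / (1.6×10⁻²) = 1.6×10⁻¹⁰
s = 6.4×10⁻⁶ M

6.4×10⁻⁶ M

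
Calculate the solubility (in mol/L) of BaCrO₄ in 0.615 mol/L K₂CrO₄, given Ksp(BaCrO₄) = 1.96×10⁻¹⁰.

3.19×10⁻¹⁰ M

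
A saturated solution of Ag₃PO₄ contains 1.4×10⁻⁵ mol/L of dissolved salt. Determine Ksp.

Ag₃PO₄(s) ⇌ 3 Ag⁺(aq) + PO₄³⁻(aq)
Let s be the molar solubility. Then [Ag⁺] = 3s and [PO₄³⁻] = s.
Ksp = [Ag⁺]^3[PO₄³⁻] = (3s)^3 · s = 27s^4
Ksp = 27 × (1.4×10⁻⁵)^4 = 1.0×10⁻¹⁸

Ksp = 1.0×10⁻¹⁸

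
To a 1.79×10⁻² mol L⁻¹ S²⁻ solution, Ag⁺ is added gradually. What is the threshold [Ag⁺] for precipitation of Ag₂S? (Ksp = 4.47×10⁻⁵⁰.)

The threshold for precipitation is Q = Ksp.
Ag₂S(s) ⇌ 2 Ag⁺(aq) + S²⁻(aq)
Ksp = [Ag⁺]^2[S²⁻] = [Ag⁺]^2(1.79×10⁻²)
[Ag⁺]^2 = 4.47×10⁻⁵⁰ / (1.79×10⁻²) = 2.50×10⁻⁴⁸
[Ag⁺] = 1.58×10⁻²⁴ mol L⁻¹

1.58×10⁻²⁴ M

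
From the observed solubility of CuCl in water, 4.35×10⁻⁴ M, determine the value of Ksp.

Ksp = 1.89×10⁻⁷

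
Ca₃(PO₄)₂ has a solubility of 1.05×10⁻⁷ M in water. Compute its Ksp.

Ksp = 1.38×10⁻³³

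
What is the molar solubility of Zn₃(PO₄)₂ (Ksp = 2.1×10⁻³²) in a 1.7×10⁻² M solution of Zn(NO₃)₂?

Zn₃(PO₄)₂(s) ⇌ 3 Zn²⁺(aq) + 2 PO₄³⁻(aq)
The solution already contains Zn²⁺ at 1.7×10⁻² M. Let s be the molar solubility of Zn₃(PO₄)₂.
[Zn²⁺] ≈ 1.7×10⁻² M (common ion dominates); [PO₄³⁻] = 2s.
Ksp = [Zn²⁺]^3[PO₄³⁻]^2 = (1.7×10⁻²)^3(2s)^2
(2s)^2 = 2.1×10⁻³² / (1.7×10⁻²)^3 = 4.3×10⁻²⁷
s = 3.3×10⁻¹⁴ M

3.3×10⁻¹⁴ M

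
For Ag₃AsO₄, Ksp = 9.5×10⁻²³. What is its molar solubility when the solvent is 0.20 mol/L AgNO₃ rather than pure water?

1.2×10⁻²⁰ M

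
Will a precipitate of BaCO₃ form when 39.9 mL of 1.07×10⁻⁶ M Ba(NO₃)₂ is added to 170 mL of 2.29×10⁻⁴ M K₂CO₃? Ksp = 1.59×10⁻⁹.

No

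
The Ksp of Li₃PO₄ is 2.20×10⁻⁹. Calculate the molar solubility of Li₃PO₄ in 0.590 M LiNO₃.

Li₃PO₄(s) ⇌ 3 Li⁺(aq) + PO₄³⁻(aq)
Li⁺ is already present at 0.590 M. If s mol/L of Li₃PO₄ dissolves, [PO₄³⁻] = s while [Li⁺] ≈ 0.590 M.
Ksp = [Li⁺]^3[PO₄³⁻] = (0.590)^3s
s = 2.20×10⁻⁹ / (0.590)^3 = 1.07×10⁻⁸
s = 1.07×10⁻⁸ M

1.07×10⁻⁸ M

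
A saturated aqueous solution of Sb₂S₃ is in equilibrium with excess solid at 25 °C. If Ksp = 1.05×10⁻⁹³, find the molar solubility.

9.94×10⁻²⁰ M

Sb₂S₃(s) ⇌ 2 Sb³⁺(aq) + 3 S²⁻(aq)
Let s be the molar solubility. Then [Sb³⁺] = 2s and [S²⁻] = 3s.
Ksp = [Sb³⁺]^2[S²⁻]^3 = (2s)^2 · (3s)^3 = 108s^5
108s^5 = 1.05×10⁻⁹³  ⇒  s^5 = 9.72×10⁻⁹⁶
s = 9.94×10⁻²⁰ mol/L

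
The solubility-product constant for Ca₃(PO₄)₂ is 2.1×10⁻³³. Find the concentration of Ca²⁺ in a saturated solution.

Ca₃(PO₄)₂(s) ⇌ 3 Ca²⁺(aq) + 2 PO₄³⁻(aq)
Call the molar solubility s, so that [Ca²⁺] = 3s and [PO₄³⁻] = 2s.
Ksp = [Ca²⁺]^3[PO₄³⁻]^2 = (3s)^3 · (2s)^2 = 108s^5 = 2.1×10⁻³³
s = 1.1×10⁻⁷ mol L⁻¹
[Ca²⁺] = 3s = 3.4×10⁻⁷ mol L⁻¹

3.4×10⁻⁷ M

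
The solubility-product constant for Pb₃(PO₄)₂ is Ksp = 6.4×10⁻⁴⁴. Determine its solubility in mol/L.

Pb₃(PO₄)₂(s) ⇌ 3 Pb²⁺(aq) + 2 PO₄³⁻(aq)
Call the molar solubility s, so that [Pb²⁺] = 3s and [PO₄³⁻] = 2s.
Ksp = [Pb²⁺]^3[PO₄³⁻]^2 = (3s)^3 · (2s)^2 = 108s^5
108s^5 = 6.4×10⁻⁴⁴  ⇒  s^5 = 5.9×10⁻⁴⁶
s = (5.9×10⁻⁴⁶)^(1/5) = 9.0×10⁻¹⁰ M

9.0×10⁻¹⁰ M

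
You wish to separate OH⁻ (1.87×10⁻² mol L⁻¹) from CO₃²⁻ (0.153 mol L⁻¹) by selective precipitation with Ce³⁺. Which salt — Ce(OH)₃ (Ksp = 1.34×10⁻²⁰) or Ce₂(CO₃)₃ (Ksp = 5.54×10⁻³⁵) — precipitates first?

The threshold for precipitation is Q = Ksp.
For Ce(OH)₃: [Ce³⁺] = (Ksp/[OH⁻]^3) = 2.05×10⁻¹⁵ mol L⁻¹
For Ce₂(CO₃)₃: [Ce³⁺] = (Ksp/[CO₃²⁻]^3)^(1/2) = 1.24×10⁻¹⁶ mol L⁻¹
The smaller threshold [Ce³⁺] is reached first, so Ce₂(CO₃)₃ precipitates first.

Ce₂(CO₃)₃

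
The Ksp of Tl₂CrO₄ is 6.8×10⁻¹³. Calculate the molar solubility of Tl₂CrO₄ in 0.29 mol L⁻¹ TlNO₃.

Tl₂CrO₄(s) ⇌ 2 Tl⁺(aq) + CrO₄²⁻(aq)
The solution already contains Tl⁺ at 0.29 mol L⁻¹. Let s be the molar solubility of Tl₂CrO₄.
[Tl⁺] ≈ 0.29 mol L⁻¹ (common ion dominates); [CrO₄²⁻] = s.
Ksp = [Tl⁺]^2[CrO₄²⁻] = (0.29)^2s
s = 6.8×10⁻¹³ / (0.29)^2 = 8.1×10⁻¹²
s = 8.1×10⁻¹² mol L⁻¹

8.1×10⁻¹² M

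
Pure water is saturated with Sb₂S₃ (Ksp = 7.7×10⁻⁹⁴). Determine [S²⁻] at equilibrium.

2.8×10⁻¹⁹ M

Sb₂S₃(s) ⇌ 2 Sb³⁺(aq) + 3 S²⁻(aq)
With molar solubility s: [Sb³⁺] = 2s, [S²⁻] = 3s.
Ksp = [Sb³⁺]^2[S²⁻]^3 = (2s)^2 · (3s)^3 = 108s^5 = 7.7×10⁻⁹⁴
s = 9.3×10⁻²⁰ M
[S²⁻] = 3s = 2.8×10⁻¹⁹ M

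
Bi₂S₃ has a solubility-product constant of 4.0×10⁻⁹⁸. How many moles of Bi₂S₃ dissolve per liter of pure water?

1.3×10⁻²⁰ M

Bi₂S₃(s) ⇌ 2 Bi³⁺(aq) + 3 S²⁻(aq)
If s mol/L of Bi₂S₃ dissolves, [Bi³⁺] = 2s and [S²⁻] = 3s.
Ksp = [Bi³⁺]^2[S²⁻]^3 = (2s)^2 · (3s)^3 = 108s^5
108s^5 = 4.0×10⁻⁹⁸  ⇒  s^5 = 3.7×10⁻¹⁰⁰
s = (3.7×10⁻¹⁰⁰)^(1/5) = 1.3×10⁻²⁰ mol L⁻¹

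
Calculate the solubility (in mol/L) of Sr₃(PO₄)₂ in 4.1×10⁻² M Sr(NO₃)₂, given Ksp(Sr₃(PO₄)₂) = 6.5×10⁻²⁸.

Sr₃(PO₄)₂(s) ⇌ 3 Sr²⁺(aq) + 2 PO₄³⁻(aq)
Sr²⁺ is already present at 4.1×10⁻² M. If s mol/L of Sr₃(PO₄)₂ dissolves, [PO₄³⁻] = 2s while [Sr²⁺] ≈ 4.1×10⁻² M.
Ksp = [Sr²⁺]^3[PO₄³⁻]^2 = (4.1×10⁻²)^3(2s)^2
(2s)^2 = 6.5×10⁻²⁸ / (4.1×10⁻²)^3 = 9.4×10⁻²⁴
s = 1.5×10⁻¹² M

1.5×10⁻¹² M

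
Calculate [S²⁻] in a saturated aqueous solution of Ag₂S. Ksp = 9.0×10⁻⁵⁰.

2.8×10⁻¹⁷ M

Ag₂S(s) ⇌ 2 Ag⁺(aq) + S²⁻(aq)
With molar solubility s: [Ag⁺] = 2s, [S²⁻] = s.
Ksp = [Ag⁺]^2[S²⁻] = (2s)^2 · s = 4s^3 = 9.0×10⁻⁵⁰
s = 2.8×10⁻¹⁷ M
[S²⁻] = s = 2.8×10⁻¹⁷ M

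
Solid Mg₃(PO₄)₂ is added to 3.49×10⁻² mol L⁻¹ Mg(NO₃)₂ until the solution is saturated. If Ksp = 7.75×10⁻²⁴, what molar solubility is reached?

2.13×10⁻¹⁰ M

Mg₃(PO₄)₂(s) ⇌ 3 Mg²⁺(aq) + 2 PO₄³⁻(aq)
Mg²⁺ is already present at 3.49×10⁻² mol L⁻¹. If s mol/L of Mg₃(PO₄)₂ dissolves, [PO₄³⁻] = 2s while [Mg²⁺] ≈ 3.49×10⁻² mol L⁻¹.
Ksp = [Mg²⁺]^3[PO₄³⁻]^2 = (3.49×10⁻²)^3(2s)^2
(2s)^2 = 7.75×10⁻²⁴ / (3.49×10⁻²)^3 = 1.82×10⁻¹⁹
s = 2.13×10⁻¹⁰ mol L⁻¹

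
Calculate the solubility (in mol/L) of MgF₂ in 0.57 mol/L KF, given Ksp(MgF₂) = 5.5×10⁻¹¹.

MgF₂(s) ⇌ Mg²⁺(aq) + 2 F⁻(aq)
F⁻ is already present at 0.57 mol/L. If s mol/L of MgF₂ dissolves, [Mg²⁺] = s while [F⁻] ≈ 0.57 mol/L.
Ksp = [Mg²⁺][F⁻]^2 = s(0.57)^2
s = 5.5×10⁻¹¹ / (0.57)^2 = 1.7×10⁻¹⁰
s = 1.7×10⁻¹⁰ mol/L

1.7×10⁻¹⁰ M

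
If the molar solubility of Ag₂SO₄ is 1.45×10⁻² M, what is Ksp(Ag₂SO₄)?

Ksp = 1.22×10⁻⁵

Ag₂SO₄(s) ⇌ 2 Ag⁺(aq) + SO₄²⁻(aq)
Call the molar solubility s, so that [Ag⁺] = 2s and [SO₄²⁻] = s.
Ksp = [Ag⁺]^2[SO₄²⁻] = (2s)^2 · s = 4s^3
Ksp = 4 × (1.45×10⁻²)^3 = 1.22×10⁻⁵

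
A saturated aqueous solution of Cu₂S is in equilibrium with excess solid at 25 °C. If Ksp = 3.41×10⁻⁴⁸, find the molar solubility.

9.48×10⁻¹⁷ M

Cu₂S(s) ⇌ 2 Cu⁺(aq) + S²⁻(aq)
With molar solubility s: [Cu⁺] = 2s, [S²⁻] = s.
Ksp = [Cu⁺]^2[S²⁻] = (2s)^2 · s = 4s^3
4s^3 = 3.41×10⁻⁴⁸  ⇒  s^3 = 8.53×10⁻⁴⁹
s = 9.48×10⁻¹⁷ M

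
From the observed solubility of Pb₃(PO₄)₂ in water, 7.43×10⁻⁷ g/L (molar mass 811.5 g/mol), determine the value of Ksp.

Convert to molarity: s = 7.43×10⁻⁷ / 811.5 = 9.1559×10⁻¹⁰ mol/L
Pb₃(PO₄)₂(s) ⇌ 3 Pb²⁺(aq) + 2 PO₄³⁻(aq)
If s mol/L of Pb₃(PO₄)₂ dissolves, [Pb²⁺] = 3s and [PO₄³⁻] = 2s.
Ksp = [Pb²⁺]^3[PO₄³⁻]^2 = (3s)^3 · (2s)^2 = 108s^5
Ksp = 108 × (9.1559×10⁻¹⁰)^5 = 6.95×10⁻⁴⁴

Ksp = 6.95×10⁻⁴⁴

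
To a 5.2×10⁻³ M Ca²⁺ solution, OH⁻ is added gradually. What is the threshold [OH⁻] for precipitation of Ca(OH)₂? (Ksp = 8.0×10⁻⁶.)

3.9×10⁻² M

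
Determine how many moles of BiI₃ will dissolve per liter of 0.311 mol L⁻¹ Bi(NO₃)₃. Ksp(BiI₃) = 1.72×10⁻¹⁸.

BiI₃(s) ⇌ Bi³⁺(aq) + 3 I⁻(aq)
The solution already contains Bi³⁺ at 0.311 mol L⁻¹. Let s be the molar solubility of BiI₃.
[Bi³⁺] ≈ 0.311 mol L⁻¹ (common ion dominates); [I⁻] = 3s.
Ksp = [Bi³⁺][I⁻]^3 = (0.311)(3s)^3
(3s)^3 = 1.72×10⁻¹⁸ / (0.311) = 5.53×10⁻¹⁸
s = 5.89×10⁻⁷ mol L⁻¹

5.89×10⁻⁷ M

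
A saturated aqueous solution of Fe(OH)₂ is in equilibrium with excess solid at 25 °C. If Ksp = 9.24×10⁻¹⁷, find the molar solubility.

Fe(OH)₂(s) ⇌ Fe²⁺(aq) + 2 OH⁻(aq)
Let s be the molar solubility. Then [Fe²⁺] = s and [OH⁻] = 2s.
Ksp = [Fe²⁺][OH⁻]^2 = s · (2s)^2 = 4s^3
4s^3 = 9.24×10⁻¹⁷  ⇒  s^3 = 2.31×10⁻¹⁷
s = (2.31×10⁻¹⁷)^(1/3) = 2.85×10⁻⁶ mol L⁻¹

2.85×10⁻⁶ M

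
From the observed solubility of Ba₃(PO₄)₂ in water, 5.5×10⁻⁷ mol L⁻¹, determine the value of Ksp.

Ksp = 5.4×10⁻³⁰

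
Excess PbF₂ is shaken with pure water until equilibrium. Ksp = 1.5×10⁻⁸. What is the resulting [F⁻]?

PbF₂(s) ⇌ Pb²⁺(aq) + 2 F⁻(aq)
If s mol/L of PbF₂ dissolves, [Pb²⁺] = s and [F⁻] = 2s.
Ksp = [Pb²⁺][F⁻]^2 = s · (2s)^2 = 4s^3 = 1.5×10⁻⁸
s = 1.6×10⁻³ mol/L
[F⁻] = 2s = 3.1×10⁻³ mol/L

3.1×10⁻³ M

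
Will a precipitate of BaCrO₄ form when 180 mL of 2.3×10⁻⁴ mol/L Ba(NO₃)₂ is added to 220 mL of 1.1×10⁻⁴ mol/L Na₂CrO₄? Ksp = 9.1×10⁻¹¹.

Total volume after mixing = 180 + 220 = 400 mL.
[Ba²⁺] = (2.3×10⁻⁴)(180)/400 = 1.0×10⁻⁴ mol/L
[CrO₄²⁻] = (1.1×10⁻⁴)(220)/400 = 6.1×10⁻⁵ mol/L
Q = [Ba²⁺][CrO₄²⁻] = 6.3×10⁻⁹
Since Q (6.3×10⁻⁹) exceeds Ksp (9.1×10⁻¹¹), BaCrO₄ will precipitate.

Yes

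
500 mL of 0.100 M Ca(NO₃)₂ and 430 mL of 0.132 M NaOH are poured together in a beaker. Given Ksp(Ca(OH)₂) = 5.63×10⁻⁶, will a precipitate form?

After mixing, V = 500 mL + 430 mL = 930 mL.
[Ca²⁺] = (0.100)(500)/930 = 5.38×10⁻² M
[OH⁻] = (0.132)(430)/930 = 6.10×10⁻² M
Q = [Ca²⁺][OH⁻]^2 = 2.00×10⁻⁴
Because Q > Ksp (2.00×10⁻⁴ vs 5.63×10⁻⁶), a precipitate of Ca(OH)₂ forms.

Yes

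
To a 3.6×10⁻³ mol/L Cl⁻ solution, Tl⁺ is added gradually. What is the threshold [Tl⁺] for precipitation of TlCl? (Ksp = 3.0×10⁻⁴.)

8.3×10⁻² M

Each salt precipitates once Q = Ksp for that salt.
TlCl(s) ⇌ Tl⁺(aq) + Cl⁻(aq)
Ksp = [Tl⁺][Cl⁻] = [Tl⁺](3.6×10⁻³)
[Tl⁺] = 3.0×10⁻⁴ / (3.6×10⁻³) = 8.3×10⁻²
[Tl⁺] = 8.3×10⁻² mol/L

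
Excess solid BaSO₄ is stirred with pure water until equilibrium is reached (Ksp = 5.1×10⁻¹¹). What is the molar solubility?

BaSO₄(s) ⇌ Ba²⁺(aq) + SO₄²⁻(aq)
For each mole of BaSO₄ that dissolves per liter, [Ba²⁺] = s and [SO₄²⁻] = s; let s denote this solubility.
Ksp = [Ba²⁺][SO₄²⁻] = s · s = s^2
s^2 = 5.1×10⁻¹¹
s = 7.1×10⁻⁶ mol/L

7.1×10⁻⁶ M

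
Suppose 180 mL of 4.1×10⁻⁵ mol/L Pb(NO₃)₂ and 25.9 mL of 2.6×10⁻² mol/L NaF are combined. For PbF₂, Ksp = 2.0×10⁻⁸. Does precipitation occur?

The combined volume is 205.9 mL.
[Pb²⁺] = (4.1×10⁻⁵)(180)/205.9 = 3.6×10⁻⁵ mol/L
[F⁻] = (2.6×10⁻²)(25.9)/205.9 = 3.3×10⁻³ mol/L
Q = [Pb²⁺][F⁻]^2 = 3.8×10⁻¹⁰
Q = 3.8×10⁻¹⁰ < Ksp = 2.0×10⁻⁸, so the solution is unsaturated and no precipitate forms.

No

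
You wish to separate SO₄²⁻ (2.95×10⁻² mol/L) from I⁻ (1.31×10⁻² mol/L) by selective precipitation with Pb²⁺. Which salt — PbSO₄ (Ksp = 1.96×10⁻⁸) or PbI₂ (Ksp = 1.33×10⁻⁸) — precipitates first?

PbSO₄

A salt starts to precipitate once the ion product Q reaches its Ksp.
For PbSO₄: [Pb²⁺] = (Ksp/[SO₄²⁻]) = 6.64×10⁻⁷ mol/L
For PbI₂: [Pb²⁺] = (Ksp/[I⁻]^2) = 7.75×10⁻⁵ mol/L
PbSO₄ requires the lower [Pb²⁺], so it precipitates first.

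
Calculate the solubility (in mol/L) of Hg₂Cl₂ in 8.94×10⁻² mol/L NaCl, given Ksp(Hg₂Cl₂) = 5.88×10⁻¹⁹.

Hg₂Cl₂(s) ⇌ Hg₂²⁺(aq) + 2 Cl⁻(aq)
With Cl⁻ already at 8.94×10⁻² mol/L and s small, take [Cl⁻] ≈ 8.94×10⁻² mol/L and [Hg₂²⁺] = s.
Ksp = [Hg₂²⁺][Cl⁻]^2 = s(8.94×10⁻²)^2
s = 5.88×10⁻¹⁹ / (8.94×10⁻²)^2 = 7.36×10⁻¹⁷
s = 7.36×10⁻¹⁷ mol/L

7.36×10⁻¹⁷ M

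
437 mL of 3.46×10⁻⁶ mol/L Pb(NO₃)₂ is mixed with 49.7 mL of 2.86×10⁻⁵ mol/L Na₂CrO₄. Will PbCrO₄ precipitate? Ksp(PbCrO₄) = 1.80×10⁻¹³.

Yes

Total volume after mixing = 437 + 49.7 = 486.7 mL.
[Pb²⁺] = (3.46×10⁻⁶)(437)/486.7 = 3.11×10⁻⁶ mol/L
[CrO₄²⁻] = (2.86×10⁻⁵)(49.7)/486.7 = 2.92×10⁻⁶ mol/L
Q = [Pb²⁺][CrO₄²⁻] = 9.07×10⁻¹²
Because Q > Ksp (9.07×10⁻¹² vs 1.80×10⁻¹³), a precipitate of PbCrO₄ forms.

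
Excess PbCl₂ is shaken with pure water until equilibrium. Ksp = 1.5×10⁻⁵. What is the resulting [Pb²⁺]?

PbCl₂(s) ⇌ Pb²⁺(aq) + 2 Cl⁻(aq)
For each mole of PbCl₂ that dissolves per liter, [Pb²⁺] = s and [Cl⁻] = 2s; let s denote this solubility.
Ksp = [Pb²⁺][Cl⁻]^2 = s · (2s)^2 = 4s^3 = 1.5×10⁻⁵
s = 1.6×10⁻² mol L⁻¹
[Pb²⁺] = s = 1.6×10⁻² mol L⁻¹

1.6×10⁻² M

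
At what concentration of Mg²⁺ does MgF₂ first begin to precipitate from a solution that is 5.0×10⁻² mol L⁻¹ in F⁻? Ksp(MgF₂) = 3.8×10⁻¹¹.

Each salt precipitates once Q = Ksp for that salt.
MgF₂(s) ⇌ Mg²⁺(aq) + 2 F⁻(aq)
Ksp = [Mg²⁺][F⁻]^2 = [Mg²⁺](5.0×10⁻²)^2
[Mg²⁺] = 3.8×10⁻¹¹ / (5.0×10⁻²)^2 = 1.5×10⁻⁸
[Mg²⁺] = 1.5×10⁻⁸ mol L⁻¹

1.5×10⁻⁸ M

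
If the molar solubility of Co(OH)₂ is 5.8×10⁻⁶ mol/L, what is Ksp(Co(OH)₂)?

Ksp = 7.8×10⁻¹⁶

Co(OH)₂(s) ⇌ Co²⁺(aq) + 2 OH⁻(aq)
If s mol/L of Co(OH)₂ dissolves, [Co²⁺] = s and [OH⁻] = 2s.
Ksp = [Co²⁺][OH⁻]^2 = s · (2s)^2 = 4s^3
Ksp = 4 × (5.8×10⁻⁶)^3 = 7.8×10⁻¹⁶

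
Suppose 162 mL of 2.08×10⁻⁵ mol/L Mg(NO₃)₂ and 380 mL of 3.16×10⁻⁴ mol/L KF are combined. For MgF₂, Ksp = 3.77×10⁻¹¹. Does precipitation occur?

No

After mixing, V = 162 mL + 380 mL = 542 mL.
[Mg²⁺] = (2.08×10⁻⁵)(162)/542 = 6.22×10⁻⁶ mol/L
[F⁻] = (3.16×10⁻⁴)(380)/542 = 2.22×10⁻⁴ mol/L
Q = [Mg²⁺][F⁻]^2 = 3.05×10⁻¹³
Since Q (3.05×10⁻¹³) is less than Ksp (3.77×10⁻¹¹), no MgF₂ precipitates.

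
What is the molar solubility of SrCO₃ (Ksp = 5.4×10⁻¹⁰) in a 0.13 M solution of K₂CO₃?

4.2×10⁻⁹ M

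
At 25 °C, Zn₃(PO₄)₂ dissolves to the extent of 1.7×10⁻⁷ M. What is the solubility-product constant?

Ksp = 1.5×10⁻³²

Zn₃(PO₄)₂(s) ⇌ 3 Zn²⁺(aq) + 2 PO₄³⁻(aq)
If s mol/L of Zn₃(PO₄)₂ dissolves, [Zn²⁺] = 3s and [PO₄³⁻] = 2s.
Ksp = [Zn²⁺]^3[PO₄³⁻]^2 = (3s)^3 · (2s)^2 = 108s^5
Ksp = 108 × (1.7×10⁻⁷)^5 = 1.5×10⁻³²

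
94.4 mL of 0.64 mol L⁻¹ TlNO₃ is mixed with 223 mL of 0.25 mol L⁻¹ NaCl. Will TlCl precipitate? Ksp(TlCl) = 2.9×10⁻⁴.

Yes

Total volume after mixing = 94.4 + 223 = 317.4 mL.
[Tl⁺] = (0.64)(94.4)/317.4 = 0.19 mol L⁻¹
[Cl⁻] = (0.25)(223)/317.4 = 0.18 mol L⁻¹
Q = [Tl⁺][Cl⁻] = 3.3×10⁻²
Since Q (3.3×10⁻²) exceeds Ksp (2.9×10⁻⁴), TlCl will precipitate.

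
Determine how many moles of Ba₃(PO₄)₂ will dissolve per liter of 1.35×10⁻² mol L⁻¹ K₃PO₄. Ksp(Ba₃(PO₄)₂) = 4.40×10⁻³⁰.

9.63×10⁻¹⁰ M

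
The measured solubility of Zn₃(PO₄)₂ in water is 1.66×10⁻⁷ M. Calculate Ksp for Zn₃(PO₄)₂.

Zn₃(PO₄)₂(s) ⇌ 3 Zn²⁺(aq) + 2 PO₄³⁻(aq)
Call the molar solubility s, so that [Zn²⁺] = 3s and [PO₄³⁻] = 2s.
Ksp = [Zn²⁺]^3[PO₄³⁻]^2 = (3s)^3 · (2s)^2 = 108s^5
Ksp = 108 × (1.66×10⁻⁷)^5 = 1.36×10⁻³²

Ksp = 1.36×10⁻³²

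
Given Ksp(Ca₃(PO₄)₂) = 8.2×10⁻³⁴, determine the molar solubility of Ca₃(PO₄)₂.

9.5×10⁻⁸ M

Ca₃(PO₄)₂(s) ⇌ 3 Ca²⁺(aq) + 2 PO₄³⁻(aq)
Call the molar solubility s, so that [Ca²⁺] = 3s and [PO₄³⁻] = 2s.
Ksp = [Ca²⁺]^3[PO₄³⁻]^2 = (3s)^3 · (2s)^2 = 108s^5
108s^5 = 8.2×10⁻³⁴  ⇒  s^5 = 7.6×10⁻³⁶
s = 9.5×10⁻⁸ mol L⁻¹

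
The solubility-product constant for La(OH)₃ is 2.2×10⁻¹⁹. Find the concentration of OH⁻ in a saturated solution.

2.9×10⁻⁵ M

La(OH)₃(s) ⇌ La³⁺(aq) + 3 OH⁻(aq)
Let s be the molar solubility. Then [La³⁺] = s and [OH⁻] = 3s.
Ksp = [La³⁺][OH⁻]^3 = s · (3s)^3 = 27s^4 = 2.2×10⁻¹⁹
s = 9.5×10⁻⁶ M
[OH⁻] = 3s = 2.9×10⁻⁵ M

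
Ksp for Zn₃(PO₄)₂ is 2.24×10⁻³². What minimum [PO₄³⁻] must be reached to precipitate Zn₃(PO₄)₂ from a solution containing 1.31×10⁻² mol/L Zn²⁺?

A salt starts to precipitate once the ion product Q reaches its Ksp.
Zn₃(PO₄)₂(s) ⇌ 3 Zn²⁺(aq) + 2 PO₄³⁻(aq)
Ksp = [Zn²⁺]^3[PO₄³⁻]^2 = [PO₄³⁻]^2(1.31×10⁻²)^3
[PO₄³⁻]^2 = 2.24×10⁻³² / (1.31×10⁻²)^3 = 9.96×10⁻²⁷
[PO₄³⁻] = 9.98×10⁻¹⁴ mol/L

9.98×10⁻¹⁴ M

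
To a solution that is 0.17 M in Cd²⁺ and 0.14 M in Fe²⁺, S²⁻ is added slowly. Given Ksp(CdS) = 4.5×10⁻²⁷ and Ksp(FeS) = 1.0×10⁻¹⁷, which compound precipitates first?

CdS

Precipitation of each salt begins when its ion product equals Ksp.
For CdS: [S²⁻] = (Ksp/[Cd²⁺]) = 2.6×10⁻²⁶ M
For FeS: [S²⁻] = (Ksp/[Fe²⁺]) = 7.1×10⁻¹⁷ M
CdS requires the lower [S²⁻], so it precipitates first.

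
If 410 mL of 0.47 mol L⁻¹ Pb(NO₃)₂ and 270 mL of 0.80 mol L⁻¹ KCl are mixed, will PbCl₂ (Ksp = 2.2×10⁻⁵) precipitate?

After mixing, V = 410 mL + 270 mL = 680 mL.
[Pb²⁺] = (0.47)(410)/680 = 0.28 mol L⁻¹
[Cl⁻] = (0.80)(270)/680 = 0.32 mol L⁻¹
Q = [Pb²⁺][Cl⁻]^2 = 2.9×10⁻²
Q = 2.9×10⁻² > Ksp = 2.2×10⁻⁵, so the solution is supersaturated and PbCl₂ precipitates.

Yes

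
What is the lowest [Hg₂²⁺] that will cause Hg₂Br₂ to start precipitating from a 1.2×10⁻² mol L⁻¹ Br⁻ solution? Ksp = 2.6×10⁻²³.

1.8×10⁻¹⁹ M

Precipitation begins when Q = Ksp.
Hg₂Br₂(s) ⇌ Hg₂²⁺(aq) + 2 Br⁻(aq)
Ksp = [Hg₂²⁺][Br⁻]^2 = [Hg₂²⁺](1.2×10⁻²)^2
[Hg₂²⁺] = 2.6×10⁻²³ / (1.2×10⁻²)^2 = 1.8×10⁻¹⁹
[Hg₂²⁺] = 1.8×10⁻¹⁹ mol L⁻¹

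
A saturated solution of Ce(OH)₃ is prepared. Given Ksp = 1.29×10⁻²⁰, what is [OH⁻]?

Ce(OH)₃(s) ⇌ Ce³⁺(aq) + 3 OH⁻(aq)
Let s be the molar solubility. Then [Ce³⁺] = s and [OH⁻] = 3s.
Ksp = [Ce³⁺][OH⁻]^3 = s · (3s)^3 = 27s^4 = 1.29×10⁻²⁰
s = 4.68×10⁻⁶ mol/L
[OH⁻] = 3s = 1.40×10⁻⁵ mol/L

1.40×10⁻⁵ M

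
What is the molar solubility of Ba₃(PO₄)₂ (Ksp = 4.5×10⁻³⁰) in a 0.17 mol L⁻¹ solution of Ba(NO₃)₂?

1.5×10⁻¹⁴ M

Ba₃(PO₄)₂(s) ⇌ 3 Ba²⁺(aq) + 2 PO₄³⁻(aq)
With Ba²⁺ already at 0.17 mol L⁻¹ and s small, take [Ba²⁺] ≈ 0.17 mol L⁻¹ and [PO₄³⁻] = 2s.
Ksp = [Ba²⁺]^3[PO₄³⁻]^2 = (0.17)^3(2s)^2
(2s)^2 = 4.5×10⁻³⁰ / (0.17)^3 = 9.2×10⁻²⁸
s = 1.5×10⁻¹⁴ mol L⁻¹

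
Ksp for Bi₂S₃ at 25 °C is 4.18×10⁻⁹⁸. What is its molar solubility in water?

Bi₂S₃(s) ⇌ 2 Bi³⁺(aq) + 3 S²⁻(aq)
If s mol/L of Bi₂S₃ dissolves, [Bi³⁺] = 2s and [S²⁻] = 3s.
Ksp = [Bi³⁺]^2[S²⁻]^3 = (2s)^2 · (3s)^3 = 108s^5
108s^5 = 4.18×10⁻⁹⁸  ⇒  s^5 = 3.87×10⁻¹⁰⁰
s = (3.87×10⁻¹⁰⁰)^(1/5) = 1.31×10⁻²⁰ mol L⁻¹

1.31×10⁻²⁰ M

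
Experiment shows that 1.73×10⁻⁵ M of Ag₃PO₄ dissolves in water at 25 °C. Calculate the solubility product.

Ag₃PO₄(s) ⇌ 3 Ag⁺(aq) + PO₄³⁻(aq)
With molar solubility s: [Ag⁺] = 3s, [PO₄³⁻] = s.
Ksp = [Ag⁺]^3[PO₄³⁻] = (3s)^3 · s = 27s^4
Ksp = 27 × (1.73×10⁻⁵)^4 = 2.42×10⁻¹⁸

Ksp = 2.42×10⁻¹⁸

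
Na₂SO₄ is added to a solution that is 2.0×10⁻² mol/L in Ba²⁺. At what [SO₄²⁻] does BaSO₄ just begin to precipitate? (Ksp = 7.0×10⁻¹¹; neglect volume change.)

3.5×10⁻⁹ M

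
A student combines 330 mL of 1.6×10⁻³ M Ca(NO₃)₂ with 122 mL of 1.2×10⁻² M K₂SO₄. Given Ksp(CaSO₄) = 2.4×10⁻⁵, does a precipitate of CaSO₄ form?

After mixing, V = 330 mL + 122 mL = 452 mL.
[Ca²⁺] = (1.6×10⁻³)(330)/452 = 1.2×10⁻³ M
[SO₄²⁻] = (1.2×10⁻²)(122)/452 = 3.2×10⁻³ M
Q = [Ca²⁺][SO₄²⁻] = 3.8×10⁻⁶
Q < Ksp (3.8×10⁻⁶ vs 2.4×10⁻⁵); the solution remains unsaturated and no precipitate forms.

No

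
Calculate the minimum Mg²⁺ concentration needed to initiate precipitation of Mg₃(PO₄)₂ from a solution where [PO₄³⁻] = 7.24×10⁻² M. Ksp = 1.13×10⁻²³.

Precipitation of each salt begins when its ion product equals Ksp.
Mg₃(PO₄)₂(s) ⇌ 3 Mg²⁺(aq) + 2 PO₄³⁻(aq)
Ksp = [Mg²⁺]^3[PO₄³⁻]^2 = [Mg²⁺]^3(7.24×10⁻²)^2
[Mg²⁺]^3 = 1.13×10⁻²³ / (7.24×10⁻²)^2 = 2.16×10⁻²¹
[Mg²⁺] = 1.29×10⁻⁷ M

1.29×10⁻⁷ M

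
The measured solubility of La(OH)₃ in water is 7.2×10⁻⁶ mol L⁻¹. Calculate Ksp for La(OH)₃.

La(OH)₃(s) ⇌ La³⁺(aq) + 3 OH⁻(aq)
Let s be the molar solubility. Then [La³⁺] = s and [OH⁻] = 3s.
Ksp = [La³⁺][OH⁻]^3 = s · (3s)^3 = 27s^4
Ksp = 27 × (7.2×10⁻⁶)^4 = 7.3×10⁻²⁰

Ksp = 7.3×10⁻²⁰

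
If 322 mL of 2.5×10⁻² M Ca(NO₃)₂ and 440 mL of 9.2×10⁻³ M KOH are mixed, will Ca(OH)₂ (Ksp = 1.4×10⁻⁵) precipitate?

No

After mixing, V = 322 mL + 440 mL = 762 mL.
[Ca²⁺] = (2.5×10⁻²)(322)/762 = 1.1×10⁻² M
[OH⁻] = (9.2×10⁻³)(440)/762 = 5.3×10⁻³ M
Q = [Ca²⁺][OH⁻]^2 = 3.0×10⁻⁷
Since Q (3.0×10⁻⁷) is less than Ksp (1.4×10⁻⁵), no Ca(OH)₂ precipitates.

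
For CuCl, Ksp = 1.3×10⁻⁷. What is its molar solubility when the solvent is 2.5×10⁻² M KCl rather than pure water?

CuCl(s) ⇌ Cu⁺(aq) + Cl⁻(aq)
The solution already contains Cl⁻ at 2.5×10⁻² M. Let s be the molar solubility of CuCl.
[Cl⁻] ≈ 2.5×10⁻² M (common ion dominates); [Cu⁺] = s.
Ksp = [Cu⁺][Cl⁻] = s(2.5×10⁻²)
s = 1.3×10⁻⁷ / (2.5×10⁻²) = 5.2×10⁻⁶
s = 5.2×10⁻⁶ M

5.2×10⁻⁶ M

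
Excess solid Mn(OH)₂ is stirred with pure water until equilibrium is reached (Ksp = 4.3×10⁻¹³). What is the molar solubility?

Mn(OH)₂(s) ⇌ Mn²⁺(aq) + 2 OH⁻(aq)
With molar solubility s: [Mn²⁺] = s, [OH⁻] = 2s.
Ksp = [Mn²⁺][OH⁻]^2 = s · (2s)^2 = 4s^3
4s^3 = 4.3×10⁻¹³  ⇒  s^3 = 1.1×10⁻¹³
s = (1.1×10⁻¹³)^(1/3) = 4.8×10⁻⁵ M

4.8×10⁻⁵ M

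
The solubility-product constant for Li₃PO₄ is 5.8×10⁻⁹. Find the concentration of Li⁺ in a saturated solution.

1.1×10⁻² M

Li₃PO₄(s) ⇌ 3 Li⁺(aq) + PO₄³⁻(aq)
For each mole of Li₃PO₄ that dissolves per liter, [Li⁺] = 3s and [PO₄³⁻] = s; let s denote this solubility.
Ksp = [Li⁺]^3[PO₄³⁻] = (3s)^3 · s = 27s^4 = 5.8×10⁻⁹
s = 3.8×10⁻³ mol L⁻¹
[Li⁺] = 3s = 1.1×10⁻² mol L⁻¹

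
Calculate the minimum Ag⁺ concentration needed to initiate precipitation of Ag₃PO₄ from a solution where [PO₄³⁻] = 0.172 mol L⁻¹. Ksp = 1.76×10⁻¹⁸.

Each salt precipitates once Q = Ksp for that salt.
Ag₃PO₄(s) ⇌ 3 Ag⁺(aq) + PO₄³⁻(aq)
Ksp = [Ag⁺]^3[PO₄³⁻] = [Ag⁺]^3(0.172)
[Ag⁺]^3 = 1.76×10⁻¹⁸ / (0.172) = 1.02×10⁻¹⁷
[Ag⁺] = 2.17×10⁻⁶ mol L⁻¹

2.17×10⁻⁶ M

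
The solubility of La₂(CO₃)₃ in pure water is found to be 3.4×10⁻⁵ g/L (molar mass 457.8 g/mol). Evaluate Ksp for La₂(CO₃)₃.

Ksp = 2.4×10⁻³⁴

s = (3.4×10⁻⁵ g L⁻¹)/(457.8 g mol⁻¹) = 7.427×10⁻⁸ M
La₂(CO₃)₃(s) ⇌ 2 La³⁺(aq) + 3 CO₃²⁻(aq)
Let s be the molar solubility. Then [La³⁺] = 2s and [CO₃²⁻] = 3s.
Ksp = [La³⁺]^2[CO₃²⁻]^3 = (2s)^2 · (3s)^3 = 108s^5
Ksp = 108 × (7.427×10⁻⁸)^5 = 2.4×10⁻³⁴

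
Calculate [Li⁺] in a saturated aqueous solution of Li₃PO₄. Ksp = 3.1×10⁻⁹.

9.8×10⁻³ M

Li₃PO₄(s) ⇌ 3 Li⁺(aq) + PO₄³⁻(aq)
With molar solubility s: [Li⁺] = 3s, [PO₄³⁻] = s.
Ksp = [Li⁺]^3[PO₄³⁻] = (3s)^3 · s = 27s^4 = 3.1×10⁻⁹
s = 3.3×10⁻³ M
[Li⁺] = 3s = 9.8×10⁻³ M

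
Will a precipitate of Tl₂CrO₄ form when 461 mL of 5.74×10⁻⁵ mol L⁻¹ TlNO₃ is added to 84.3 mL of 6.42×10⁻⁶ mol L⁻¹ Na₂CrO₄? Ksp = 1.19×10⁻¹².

The combined volume is 545.3 mL.
[Tl⁺] = (5.74×10⁻⁵)(461)/545.3 = 4.85×10⁻⁵ mol L⁻¹
[CrO₄²⁻] = (6.42×10⁻⁶)(84.3)/545.3 = 9.92×10⁻⁷ mol L⁻¹
Q = [Tl⁺]^2[CrO₄²⁻] = 2.34×10⁻¹⁵
Q = 2.34×10⁻¹⁵ < Ksp = 1.19×10⁻¹², so the solution is unsaturated and no precipitate forms.

No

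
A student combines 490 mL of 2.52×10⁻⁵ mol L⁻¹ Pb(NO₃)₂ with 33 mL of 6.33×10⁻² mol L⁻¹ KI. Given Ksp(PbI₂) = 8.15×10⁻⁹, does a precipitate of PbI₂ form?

The combined volume is 523 mL.
[Pb²⁺] = (2.52×10⁻⁵)(490)/523 = 2.36×10⁻⁵ mol L⁻¹
[I⁻] = (6.33×10⁻²)(33)/523 = 3.99×10⁻³ mol L⁻¹
Q = [Pb²⁺][I⁻]^2 = 3.77×10⁻¹⁰
Q < Ksp (3.77×10⁻¹⁰ vs 8.15×10⁻⁹); the solution remains unsaturated and no precipitate forms.

No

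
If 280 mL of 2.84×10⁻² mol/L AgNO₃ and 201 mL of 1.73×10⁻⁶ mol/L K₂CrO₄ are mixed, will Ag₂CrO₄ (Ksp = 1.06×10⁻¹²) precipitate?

After mixing, V = 280 mL + 201 mL = 481 mL.
[Ag⁺] = (2.84×10⁻²)(280)/481 = 1.65×10⁻² mol/L
[CrO₄²⁻] = (1.73×10⁻⁶)(201)/481 = 7.23×10⁻⁷ mol/L
Q = [Ag⁺]^2[CrO₄²⁻] = 1.98×10⁻¹⁰
Since Q (1.98×10⁻¹⁰) exceeds Ksp (1.06×10⁻¹²), Ag₂CrO₄ will precipitate.

Yes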